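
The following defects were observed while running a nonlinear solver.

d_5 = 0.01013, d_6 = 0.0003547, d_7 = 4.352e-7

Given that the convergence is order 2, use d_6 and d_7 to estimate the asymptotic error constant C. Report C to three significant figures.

C ≈ d_7 / d_6^2
  = 4.352e-7 / (0.0003547)^2
  = 4.352e-7 / 1.25812e-07 ≈ 3.4591

3.46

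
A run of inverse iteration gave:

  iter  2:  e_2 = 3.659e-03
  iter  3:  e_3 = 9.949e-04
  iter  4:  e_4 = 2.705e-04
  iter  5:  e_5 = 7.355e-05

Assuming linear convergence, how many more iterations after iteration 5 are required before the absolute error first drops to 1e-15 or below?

Rate ρ ≈ e_5/e_4 = 7.355e-05/2.705e-04 = 0.2719.
After j more steps, e_{5+j} ≈ 7.355e-05·ρ^j; need ρ^j ≤ 1e-15/7.355e-05 = 1.35962e-11.
j ≥ ln(1.35962e-11)/ln(0.2719) = -25.0212/-1.30232 = 19.213.
So 20 more iterations are needed.

20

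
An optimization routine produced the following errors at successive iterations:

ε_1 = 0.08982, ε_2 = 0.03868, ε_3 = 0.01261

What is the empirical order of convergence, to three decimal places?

1.330

p ≈ ln(ε_3/ε_2) / ln(ε_2/ε_1)
  = ln(0.01261/0.03868) / ln(0.03868/0.08982)
  = ln(0.326008) / ln(0.430639)
  = -1.120833 / -0.842485 ≈ 1.330389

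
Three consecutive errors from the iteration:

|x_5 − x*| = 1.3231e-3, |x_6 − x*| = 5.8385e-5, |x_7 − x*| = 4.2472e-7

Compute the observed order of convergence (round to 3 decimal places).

1.578

p ≈ ln(|x_7 − x*|/|x_6 − x*|) / ln(|x_6 − x*|/|x_5 − x*|)
  = ln(4.2472e-7/5.8385e-5) / ln(5.8385e-5/1.3231e-3)
  = ln(0.00727447) / ln(0.0441274)
  = -4.923384 / -3.120674 ≈ 1.577667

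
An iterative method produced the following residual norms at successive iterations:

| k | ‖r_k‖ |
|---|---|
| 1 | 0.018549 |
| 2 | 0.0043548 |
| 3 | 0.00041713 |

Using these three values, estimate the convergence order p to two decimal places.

p ≈ ln(‖r_3‖/‖r_2‖) / ln(‖r_2‖/‖r_1‖)
  = ln(0.00041713/0.0043548) / ln(0.0043548/0.018549)
  = ln(0.0957863) / ln(0.234773)
  = -2.34564 / -1.44914 ≈ 1.61864

1.62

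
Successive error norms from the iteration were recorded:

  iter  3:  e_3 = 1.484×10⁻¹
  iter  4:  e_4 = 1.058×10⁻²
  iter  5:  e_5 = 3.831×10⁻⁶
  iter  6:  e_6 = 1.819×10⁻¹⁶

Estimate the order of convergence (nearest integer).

Consecutive ratios: e_6/e_5 = 1.819×10⁻¹⁶/3.831×10⁻⁶ = 4.74811e-11, e_5/e_4 = 3.831×10⁻⁶/1.058×10⁻² = 0.000362098.
p ≈ ln(4.74811e-11)/ln(0.000362098) = -23.7707/-7.9236 ≈ 3.00.
So the convergence is cubic (order 3).

3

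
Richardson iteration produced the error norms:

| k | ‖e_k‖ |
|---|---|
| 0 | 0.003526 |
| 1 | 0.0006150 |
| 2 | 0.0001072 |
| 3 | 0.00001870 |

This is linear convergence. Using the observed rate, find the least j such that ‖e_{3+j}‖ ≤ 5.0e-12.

9

Rate ρ ≈ ‖e_3‖/‖e_2‖ = 0.00001870/0.0001072 = 0.1744.
After j more steps, ‖e_{3+j}‖ ≈ 0.00001870·ρ^j; need ρ^j ≤ 5.0e-12/0.00001870 = 2.6738e-07.
j ≥ ln(2.6738e-07)/ln(0.1744) = -15.1346/-1.74640 = 8.666.
So 9 more iterations are needed.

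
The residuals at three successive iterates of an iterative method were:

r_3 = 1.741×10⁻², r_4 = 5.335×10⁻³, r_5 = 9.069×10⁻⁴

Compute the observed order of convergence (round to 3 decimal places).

1.498

p ≈ ln(r_5/r_4) / ln(r_4/r_3)
  = ln(9.069×10⁻⁴/5.335×10⁻³) / ln(5.335×10⁻³/1.741×10⁻²)
  = ln(0.169991) / ln(0.306433)
  = -1.772010 / -1.182756 ≈ 1.498204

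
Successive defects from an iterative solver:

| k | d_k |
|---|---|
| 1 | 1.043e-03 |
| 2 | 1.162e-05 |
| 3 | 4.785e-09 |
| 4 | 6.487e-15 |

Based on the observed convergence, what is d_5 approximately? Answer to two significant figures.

First estimate the order: p ≈ ln(d_4/d_3) / ln(d_3/d_2) = ln(6.487e-15/4.785e-09)/ln(4.785e-09/1.162e-05) = ln(1.35569e-06)/ln(0.00041179) ≈ 1.7333.
Then d_5 ≈ d_4·(d_4/d_3)^p = 6.487e-15·(1.35569e-06)^1.7333 = 6.487e-15·6.74953e-11 ≈ 4.378e-25.

4.4e-25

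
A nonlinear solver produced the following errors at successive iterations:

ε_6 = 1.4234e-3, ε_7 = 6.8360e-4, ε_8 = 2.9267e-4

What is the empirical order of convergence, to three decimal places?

p ≈ ln(ε_8/ε_7) / ln(ε_7/ε_6)
  = ln(2.9267e-4/6.8360e-4) / ln(6.8360e-4/1.4234e-3)
  = ln(0.42813) / ln(0.480259)
  = -0.848328 / -0.733430 ≈ 1.156658

1.157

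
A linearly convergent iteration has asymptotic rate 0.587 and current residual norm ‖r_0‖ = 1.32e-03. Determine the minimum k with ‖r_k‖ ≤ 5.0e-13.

41

After k steps, ‖r_k‖ ≈ 1.32e-03·0.587^k.
Need 0.587^k ≤ 5.0e-13/1.32e-03 = 3.78788e-10.
k ≥ ln(3.78788e-10)/ln(0.587) = -21.6940/-0.53273 = 40.722.
Smallest integer k = 41.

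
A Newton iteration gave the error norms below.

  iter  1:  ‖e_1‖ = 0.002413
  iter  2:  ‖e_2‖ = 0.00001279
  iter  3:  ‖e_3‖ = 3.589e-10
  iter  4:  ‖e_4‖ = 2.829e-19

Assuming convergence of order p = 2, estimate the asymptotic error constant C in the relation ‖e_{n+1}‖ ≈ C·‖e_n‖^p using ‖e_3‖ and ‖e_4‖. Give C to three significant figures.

C ≈ ‖e_4‖ / ‖e_3‖^2
  = 2.829e-19 / (3.589e-10)^2
  = 2.829e-19 / 1.28809e-19 ≈ 2.1963

2.20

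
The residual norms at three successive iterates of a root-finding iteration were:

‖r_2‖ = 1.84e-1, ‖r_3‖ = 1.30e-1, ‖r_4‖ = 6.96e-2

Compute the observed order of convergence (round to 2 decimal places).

1.80

p ≈ ln(‖r_4‖/‖r_3‖) / ln(‖r_3‖/‖r_2‖)
  = ln(6.96e-2/1.30e-1) / ln(1.30e-1/1.84e-1)
  = ln(0.535385) / ln(0.706522)
  = -0.62477 / -0.34740 ≈ 1.79842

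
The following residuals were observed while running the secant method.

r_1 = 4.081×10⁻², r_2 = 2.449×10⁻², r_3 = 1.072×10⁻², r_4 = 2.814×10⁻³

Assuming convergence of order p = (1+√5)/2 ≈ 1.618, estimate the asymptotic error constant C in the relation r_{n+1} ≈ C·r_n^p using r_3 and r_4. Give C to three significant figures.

C ≈ r_4 / r_3^1.618
  = 2.814×10⁻³ / (1.072×10⁻²)^1.618
  = 2.814×10⁻³ / 0.000649913 ≈ 4.3298

4.33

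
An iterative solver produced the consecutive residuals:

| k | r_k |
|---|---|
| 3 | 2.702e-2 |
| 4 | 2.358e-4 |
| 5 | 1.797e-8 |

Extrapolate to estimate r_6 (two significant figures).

First estimate the order: p ≈ ln(r_5/r_4) / ln(r_4/r_3) = ln(1.797e-8/2.358e-4)/ln(2.358e-4/2.702e-2) = ln(7.62087e-05)/ln(0.00872687) ≈ 1.9999.
Then r_6 ≈ r_5·(r_5/r_4)^p = 1.797e-8·(7.62087e-05)^1.9999 = 1.797e-8·5.81328e-09 ≈ 1.045e-16.

1.0e-16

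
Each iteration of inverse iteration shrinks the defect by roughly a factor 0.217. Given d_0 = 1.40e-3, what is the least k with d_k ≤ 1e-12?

14

After k steps, d_k ≈ 1.40e-3·0.217^k.
Need 0.217^k ≤ 1e-12/1.40e-3 = 7.14286e-10.
k ≥ ln(7.14286e-10)/ln(0.217) = -21.0597/-1.52786 = 13.784.
Smallest integer k = 14.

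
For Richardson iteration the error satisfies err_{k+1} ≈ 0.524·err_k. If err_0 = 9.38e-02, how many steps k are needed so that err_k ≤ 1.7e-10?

32

After k steps, err_k ≈ 9.38e-02·0.524^k.
Need 0.524^k ≤ 1.7e-10/9.38e-02 = 1.81237e-09.
k ≥ ln(1.81237e-09)/ln(0.524) = -20.1286/-0.64626 = 31.146.
Smallest integer k = 32.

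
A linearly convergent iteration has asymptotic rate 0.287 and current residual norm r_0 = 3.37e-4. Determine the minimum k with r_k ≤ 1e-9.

11

After k steps, r_k ≈ 3.37e-4·0.287^k.
Need 0.287^k ≤ 1e-9/3.37e-4 = 2.96736e-06.
k ≥ ln(2.96736e-06)/ln(0.287) = -12.7278/-1.24827 = 10.196.
Smallest integer k = 11.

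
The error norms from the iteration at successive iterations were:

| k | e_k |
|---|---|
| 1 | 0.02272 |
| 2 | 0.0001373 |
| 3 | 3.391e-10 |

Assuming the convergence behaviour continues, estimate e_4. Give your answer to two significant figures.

First estimate the order: p ≈ ln(e_3/e_2) / ln(e_2/e_1) = ln(3.391e-10/0.0001373)/ln(0.0001373/0.02272) = ln(2.46977e-06)/ln(0.00604313) ≈ 2.5273.
Then e_4 ≈ e_3·(e_3/e_2)^p = 3.391e-10·(2.46977e-06)^2.5273 = 3.391e-10·6.73846e-15 ≈ 2.285e-24.

2.3e-24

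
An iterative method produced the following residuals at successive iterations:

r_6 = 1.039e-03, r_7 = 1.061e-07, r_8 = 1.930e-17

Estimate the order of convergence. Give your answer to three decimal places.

2.441

p ≈ ln(r_8/r_7) / ln(r_7/r_6)
  = ln(1.930e-17/1.061e-07) / ln(1.061e-07/1.039e-03)
  = ln(1.81904e-10) / ln(0.000102117)
  = -22.427542 / -9.189391 ≈ 2.440591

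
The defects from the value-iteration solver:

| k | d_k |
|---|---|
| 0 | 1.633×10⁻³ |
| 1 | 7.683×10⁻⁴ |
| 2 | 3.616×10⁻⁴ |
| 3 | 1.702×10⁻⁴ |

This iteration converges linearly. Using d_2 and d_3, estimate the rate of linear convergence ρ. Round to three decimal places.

0.471

ρ ≈ d_3/d_2 = 1.702×10⁻⁴/3.616×10⁻⁴ = 0.47069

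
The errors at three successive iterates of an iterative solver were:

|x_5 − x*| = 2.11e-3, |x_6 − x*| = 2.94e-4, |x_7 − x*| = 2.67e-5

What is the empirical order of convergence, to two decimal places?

p ≈ ln(|x_7 − x*|/|x_6 − x*|) / ln(|x_6 − x*|/|x_5 − x*|)
  = ln(2.67e-5/2.94e-4) / ln(2.94e-4/2.11e-3)
  = ln(0.0908163) / ln(0.139336)
  = -2.39892 / -1.97087 ≈ 1.21719

1.22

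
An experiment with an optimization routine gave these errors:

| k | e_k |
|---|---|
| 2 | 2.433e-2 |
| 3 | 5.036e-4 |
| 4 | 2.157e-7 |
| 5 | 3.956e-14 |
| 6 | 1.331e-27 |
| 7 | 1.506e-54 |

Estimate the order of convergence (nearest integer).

Consecutive ratios: e_7/e_6 = 1.506e-54/1.331e-27 = 1.13148e-27, e_6/e_5 = 1.331e-27/3.956e-14 = 3.36451e-14.
p ≈ ln(1.13148e-27)/ln(3.36451e-14) = -62.0463/-31.0229 ≈ 2.00.
So the convergence is quadratic (order 2).

2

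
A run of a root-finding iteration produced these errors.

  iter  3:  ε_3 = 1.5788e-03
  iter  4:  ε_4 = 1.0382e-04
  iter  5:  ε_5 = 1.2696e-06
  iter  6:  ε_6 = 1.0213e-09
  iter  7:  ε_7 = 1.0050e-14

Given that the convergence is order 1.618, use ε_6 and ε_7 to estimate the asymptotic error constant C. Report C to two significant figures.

C ≈ ε_7 / ε_6^1.618
  = 1.0050e-14 / (1.0213e-09)^1.618
  = 1.0050e-14 / 2.83668e-15 ≈ 3.5429

3.5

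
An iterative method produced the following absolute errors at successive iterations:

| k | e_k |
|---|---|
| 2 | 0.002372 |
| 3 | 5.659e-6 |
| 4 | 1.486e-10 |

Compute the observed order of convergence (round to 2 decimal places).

p ≈ ln(e_4/e_3) / ln(e_3/e_2)
  = ln(1.486e-10/5.659e-6) / ln(5.659e-6/0.002372)
  = ln(2.62591e-05) / ln(0.00238575)
  = -10.54750 / -6.03824 ≈ 1.74678

1.75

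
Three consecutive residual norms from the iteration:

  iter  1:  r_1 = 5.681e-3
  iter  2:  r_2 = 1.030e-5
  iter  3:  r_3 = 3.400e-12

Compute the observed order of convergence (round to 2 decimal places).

2.36

p ≈ ln(r_3/r_2) / ln(r_2/r_1)
  = ln(3.400e-12/1.030e-5) / ln(1.030e-5/5.681e-3)
  = ln(3.30097e-07) / ln(0.00181306)
  = -14.92388 / -6.31274 ≈ 2.36409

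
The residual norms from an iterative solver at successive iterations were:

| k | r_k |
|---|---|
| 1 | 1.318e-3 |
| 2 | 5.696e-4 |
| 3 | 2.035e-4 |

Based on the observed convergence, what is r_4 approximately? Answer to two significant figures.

First estimate the order: p ≈ ln(r_3/r_2) / ln(r_2/r_1) = ln(2.035e-4/5.696e-4)/ln(5.696e-4/1.318e-3) = ln(0.357268)/ln(0.43217) ≈ 1.2269.
Then r_4 ≈ r_3·(r_3/r_2)^p = 2.035e-4·(0.357268)^1.2269 = 2.035e-4·0.282858 ≈ 5.756e-05.

5.8e-5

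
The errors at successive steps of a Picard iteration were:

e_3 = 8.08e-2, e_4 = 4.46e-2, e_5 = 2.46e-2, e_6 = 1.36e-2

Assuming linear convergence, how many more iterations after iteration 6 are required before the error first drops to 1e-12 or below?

Rate ρ ≈ e_6/e_5 = 1.36e-2/2.46e-2 = 0.5528.
After j more steps, e_{6+j} ≈ 1.36e-2·ρ^j; need ρ^j ≤ 1e-12/1.36e-2 = 7.35294e-11.
j ≥ ln(7.35294e-11)/ln(0.5528) = -23.3333/-0.59276 = 39.364.
So 40 more iterations are needed.

40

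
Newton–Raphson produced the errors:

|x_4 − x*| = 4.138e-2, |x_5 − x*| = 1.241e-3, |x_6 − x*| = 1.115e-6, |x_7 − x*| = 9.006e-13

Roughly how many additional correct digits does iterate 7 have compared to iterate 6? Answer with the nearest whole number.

Digits gained ≈ log₁₀(|x_6 − x*|/|x_7 − x*|) = log₁₀(1.115e-6/9.006e-13) = log₁₀(1.23806e+06) ≈ 6.093.

6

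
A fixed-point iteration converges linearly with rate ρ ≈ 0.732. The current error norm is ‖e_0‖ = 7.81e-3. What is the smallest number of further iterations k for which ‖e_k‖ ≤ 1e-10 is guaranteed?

After k steps, ‖e_k‖ ≈ 7.81e-3·0.732^k.
Need 0.732^k ≤ 1e-10/7.81e-3 = 1.28041e-08.
k ≥ ln(1.28041e-08)/ln(0.732) = -18.1735/-0.31197 = 58.254.
Smallest integer k = 59.

59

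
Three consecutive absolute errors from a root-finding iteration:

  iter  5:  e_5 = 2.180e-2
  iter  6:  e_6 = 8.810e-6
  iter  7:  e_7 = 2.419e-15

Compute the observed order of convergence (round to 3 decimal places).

2.818

p ≈ ln(e_7/e_6) / ln(e_6/e_5)
  = ln(2.419e-15/8.810e-6) / ln(8.810e-6/2.180e-2)
  = ln(2.74574e-10) / ln(0.000404128)
  = -22.015800 / -7.813779 ≈ 2.817561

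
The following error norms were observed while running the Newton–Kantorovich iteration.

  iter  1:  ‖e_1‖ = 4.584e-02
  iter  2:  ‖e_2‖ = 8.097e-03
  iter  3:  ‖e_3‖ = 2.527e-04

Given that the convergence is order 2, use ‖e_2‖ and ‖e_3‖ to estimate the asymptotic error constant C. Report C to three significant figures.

3.85

C ≈ ‖e_3‖ / ‖e_2‖^2
  = 2.527e-04 / (8.097e-03)^2
  = 2.527e-04 / 6.55614e-05 ≈ 3.8544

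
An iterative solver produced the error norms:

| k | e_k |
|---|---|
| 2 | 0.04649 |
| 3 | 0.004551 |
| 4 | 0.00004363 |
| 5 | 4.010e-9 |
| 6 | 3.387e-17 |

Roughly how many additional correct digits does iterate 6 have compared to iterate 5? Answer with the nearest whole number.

Digits gained ≈ log₁₀(e_5/e_6) = log₁₀(4.010e-9/3.387e-17) = log₁₀(1.18394e+08) ≈ 8.073.

8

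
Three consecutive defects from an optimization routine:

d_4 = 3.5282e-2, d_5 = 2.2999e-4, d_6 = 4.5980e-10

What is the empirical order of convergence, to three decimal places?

p ≈ ln(d_6/d_5) / ln(d_5/d_4)
  = ln(4.5980e-10/2.2999e-4) / ln(2.2999e-4/3.5282e-2)
  = ln(1.99922e-06) / ln(0.00651862)
  = -13.122753 / -5.033093 ≈ 2.607294

2.607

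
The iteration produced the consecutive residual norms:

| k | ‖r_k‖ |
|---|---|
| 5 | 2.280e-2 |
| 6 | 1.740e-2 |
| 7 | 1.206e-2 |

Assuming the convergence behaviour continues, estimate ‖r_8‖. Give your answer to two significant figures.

First estimate the order: p ≈ ln(‖r_7‖/‖r_6‖) / ln(‖r_6‖/‖r_5‖) = ln(1.206e-2/1.740e-2)/ln(1.740e-2/2.280e-2) = ln(0.693103)/ln(0.763158) ≈ 1.3562.
Then ‖r_8‖ ≈ ‖r_7‖·(‖r_7‖/‖r_6‖)^p = 1.206e-2·(0.693103)^1.3562 = 1.206e-2·0.608261 ≈ 0.007336.

7.3e-3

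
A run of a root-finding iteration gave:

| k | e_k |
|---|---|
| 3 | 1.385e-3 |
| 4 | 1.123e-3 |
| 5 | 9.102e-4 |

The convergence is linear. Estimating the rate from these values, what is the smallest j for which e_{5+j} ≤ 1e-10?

77

Rate ρ ≈ e_5/e_4 = 9.102e-4/1.123e-3 = 0.8105.
After j more steps, e_{5+j} ≈ 9.102e-4·ρ^j; need ρ^j ≤ 1e-10/9.102e-4 = 1.09866e-07.
j ≥ ln(1.09866e-07)/ln(0.8105) = -16.0240/-0.21010 = 76.268.
So 77 more iterations are needed.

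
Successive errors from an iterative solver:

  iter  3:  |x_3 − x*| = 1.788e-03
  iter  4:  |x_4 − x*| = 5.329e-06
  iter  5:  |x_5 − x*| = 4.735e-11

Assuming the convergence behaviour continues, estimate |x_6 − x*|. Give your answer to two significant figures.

3.7e-21

First estimate the order: p ≈ ln(|x_5 − x*|/|x_4 − x*|) / ln(|x_4 − x*|/|x_3 − x*|) = ln(4.735e-11/5.329e-06)/ln(5.329e-06/1.788e-03) = ln(8.88534e-06)/ln(0.00298043) ≈ 2.0000.
Then |x_6 − x*| ≈ |x_5 − x*|·(|x_5 − x*|/|x_4 − x*|)^p = 4.735e-11·(8.88534e-06)^2.0000 = 4.735e-11·7.89493e-11 ≈ 3.738e-21.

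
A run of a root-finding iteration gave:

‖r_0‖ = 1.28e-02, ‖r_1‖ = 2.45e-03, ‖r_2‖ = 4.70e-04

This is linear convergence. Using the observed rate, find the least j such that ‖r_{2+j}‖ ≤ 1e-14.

Rate ρ ≈ ‖r_2‖/‖r_1‖ = 4.70e-04/2.45e-03 = 0.1918.
After j more steps, ‖r_{2+j}‖ ≈ 4.70e-04·ρ^j; need ρ^j ≤ 1e-14/4.70e-04 = 2.12766e-11.
j ≥ ln(2.12766e-11)/ln(0.1918) = -24.5734/-1.65130 = 14.881.
So 15 more iterations are needed.

15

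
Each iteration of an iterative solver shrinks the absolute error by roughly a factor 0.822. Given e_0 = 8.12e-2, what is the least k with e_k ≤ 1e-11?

117

After k steps, e_k ≈ 8.12e-2·0.822^k.
Need 0.822^k ≤ 1e-11/8.12e-2 = 1.23153e-10.
k ≥ ln(1.23153e-10)/ln(0.822) = -22.8176/-0.19601 = 116.410.
Smallest integer k = 117.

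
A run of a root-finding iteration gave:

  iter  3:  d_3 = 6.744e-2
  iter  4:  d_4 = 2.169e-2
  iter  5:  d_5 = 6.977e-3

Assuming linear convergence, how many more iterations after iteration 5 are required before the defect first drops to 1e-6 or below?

Rate ρ ≈ d_5/d_4 = 6.977e-3/2.169e-2 = 0.3217.
After j more steps, d_{5+j} ≈ 6.977e-3·ρ^j; need ρ^j ≤ 1e-6/6.977e-3 = 0.000143328.
j ≥ ln(0.000143328)/ln(0.3217) = -8.8504/-1.13414 = 7.804.
So 8 more iterations are needed.

8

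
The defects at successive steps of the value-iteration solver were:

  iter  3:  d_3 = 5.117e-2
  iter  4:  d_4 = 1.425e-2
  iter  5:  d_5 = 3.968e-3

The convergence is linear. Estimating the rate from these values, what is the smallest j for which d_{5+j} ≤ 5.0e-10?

Rate ρ ≈ d_5/d_4 = 3.968e-3/1.425e-2 = 0.2785.
After j more steps, d_{5+j} ≈ 3.968e-3·ρ^j; need ρ^j ≤ 5.0e-10/3.968e-3 = 1.26008e-07.
j ≥ ln(1.26008e-07)/ln(0.2785) = -15.8869/-1.27834 = 12.428.
So 13 more iterations are needed.

13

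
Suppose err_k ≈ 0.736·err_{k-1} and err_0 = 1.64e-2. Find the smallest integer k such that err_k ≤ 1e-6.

32

After k steps, err_k ≈ 1.64e-2·0.736^k.
Need 0.736^k ≤ 1e-6/1.64e-2 = 6.09756e-05.
k ≥ ln(6.09756e-05)/ln(0.736) = -9.7050/-0.30653 = 31.661.
Smallest integer k = 32.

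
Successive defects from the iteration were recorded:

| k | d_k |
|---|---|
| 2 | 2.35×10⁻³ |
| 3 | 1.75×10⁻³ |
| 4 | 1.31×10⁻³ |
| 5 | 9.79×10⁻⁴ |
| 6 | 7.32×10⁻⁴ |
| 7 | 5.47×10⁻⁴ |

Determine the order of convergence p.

Consecutive ratios: d_7/d_6 = 5.47×10⁻⁴/7.32×10⁻⁴ = 0.747268, d_6/d_5 = 7.32×10⁻⁴/9.79×10⁻⁴ = 0.747702.
p ≈ ln(0.747268)/ln(0.747702) = -0.2913/-0.2908 ≈ 1.00.
So the convergence is linear (order 1).

1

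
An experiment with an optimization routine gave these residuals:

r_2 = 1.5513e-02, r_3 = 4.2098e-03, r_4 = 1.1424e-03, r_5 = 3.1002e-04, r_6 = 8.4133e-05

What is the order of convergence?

Consecutive ratios: r_6/r_5 = 8.4133e-05/3.1002e-04 = 0.271379, r_5/r_4 = 3.1002e-04/1.1424e-03 = 0.271376.
p ≈ ln(0.271379)/ln(0.271376) = -1.3042/-1.3042 ≈ 1.00.
So the convergence is linear (order 1).

1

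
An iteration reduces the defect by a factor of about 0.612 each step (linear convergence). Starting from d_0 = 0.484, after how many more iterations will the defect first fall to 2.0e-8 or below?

After k steps, d_k ≈ 0.484·0.612^k.
Need 0.612^k ≤ 2.0e-8/0.484 = 4.13223e-08.
k ≥ ln(4.13223e-08)/ln(0.612) = -17.0019/-0.49102 = 34.626.
Smallest integer k = 35.

35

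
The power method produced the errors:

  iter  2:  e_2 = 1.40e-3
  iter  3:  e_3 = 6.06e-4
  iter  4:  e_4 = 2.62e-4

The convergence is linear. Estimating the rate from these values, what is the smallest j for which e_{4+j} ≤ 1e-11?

21

Rate ρ ≈ e_4/e_3 = 2.62e-4/6.06e-4 = 0.4323.
After j more steps, e_{4+j} ≈ 2.62e-4·ρ^j; need ρ^j ≤ 1e-11/2.62e-4 = 3.81679e-08.
j ≥ ln(3.81679e-08)/ln(0.4323) = -17.0813/-0.83864 = 20.368.
So 21 more iterations are needed.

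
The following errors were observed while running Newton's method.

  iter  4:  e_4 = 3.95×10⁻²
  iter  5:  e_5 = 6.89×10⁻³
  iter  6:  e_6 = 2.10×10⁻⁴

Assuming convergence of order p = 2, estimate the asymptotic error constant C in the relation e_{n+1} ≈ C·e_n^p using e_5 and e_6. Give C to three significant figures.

C ≈ e_6 / e_5^2
  = 2.10×10⁻⁴ / (6.89×10⁻³)^2
  = 2.10×10⁻⁴ / 4.74721e-05 ≈ 4.4237

4.42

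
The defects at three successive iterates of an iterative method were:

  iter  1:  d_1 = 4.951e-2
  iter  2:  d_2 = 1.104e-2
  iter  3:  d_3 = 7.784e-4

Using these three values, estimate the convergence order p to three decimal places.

p ≈ ln(d_3/d_2) / ln(d_2/d_1)
  = ln(7.784e-4/1.104e-2) / ln(1.104e-2/4.951e-2)
  = ln(0.0705072) / ln(0.222985)
  = -2.652040 / -1.500651 ≈ 1.767260

1.767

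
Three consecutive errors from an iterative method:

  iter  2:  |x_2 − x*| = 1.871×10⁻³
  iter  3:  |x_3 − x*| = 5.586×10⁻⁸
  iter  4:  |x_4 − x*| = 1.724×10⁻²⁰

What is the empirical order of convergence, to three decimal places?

2.765

p ≈ ln(|x_4 − x*|/|x_3 − x*|) / ln(|x_3 − x*|/|x_2 − x*|)
  = ln(1.724×10⁻²⁰/5.586×10⁻⁸) / ln(5.586×10⁻⁸/1.871×10⁻³)
  = ln(3.08629e-13) / ln(2.98557e-05)
  = -28.806636 / -10.419135 ≈ 2.764782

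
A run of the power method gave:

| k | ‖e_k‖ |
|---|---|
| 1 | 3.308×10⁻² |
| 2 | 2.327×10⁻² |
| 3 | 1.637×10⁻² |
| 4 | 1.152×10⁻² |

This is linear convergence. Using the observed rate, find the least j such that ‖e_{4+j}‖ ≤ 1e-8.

Rate ρ ≈ ‖e_4‖/‖e_3‖ = 1.152×10⁻²/1.637×10⁻² = 0.7037.
After j more steps, ‖e_{4+j}‖ ≈ 1.152×10⁻²·ρ^j; need ρ^j ≤ 1e-8/1.152×10⁻² = 8.68056e-07.
j ≥ ln(8.68056e-07)/ln(0.7037) = -13.9570/-0.35140 = 39.718.
So 40 more iterations are needed.

40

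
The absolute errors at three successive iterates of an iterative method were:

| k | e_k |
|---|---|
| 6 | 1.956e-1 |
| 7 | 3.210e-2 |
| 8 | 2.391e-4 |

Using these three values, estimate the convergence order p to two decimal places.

p ≈ ln(e_8/e_7) / ln(e_7/e_6)
  = ln(2.391e-4/3.210e-2) / ln(3.210e-2/1.956e-1)
  = ln(0.0074486) / ln(0.16411)
  = -4.89973 / -1.80722 ≈ 2.71120

2.71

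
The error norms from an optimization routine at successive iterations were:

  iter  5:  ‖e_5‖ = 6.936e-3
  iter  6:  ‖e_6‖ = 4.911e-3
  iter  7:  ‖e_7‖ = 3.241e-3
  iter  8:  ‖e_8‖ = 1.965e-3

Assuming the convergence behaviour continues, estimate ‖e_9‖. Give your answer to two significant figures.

First estimate the order: p ≈ ln(‖e_8‖/‖e_7‖) / ln(‖e_7‖/‖e_6‖) = ln(1.965e-3/3.241e-3)/ln(3.241e-3/4.911e-3) = ln(0.606294)/ln(0.659947) ≈ 1.2040.
Then ‖e_9‖ ≈ ‖e_8‖·(‖e_8‖/‖e_7‖)^p = 1.965e-3·(0.606294)^1.2040 = 1.965e-3·0.547458 ≈ 0.001076.

1.1e-3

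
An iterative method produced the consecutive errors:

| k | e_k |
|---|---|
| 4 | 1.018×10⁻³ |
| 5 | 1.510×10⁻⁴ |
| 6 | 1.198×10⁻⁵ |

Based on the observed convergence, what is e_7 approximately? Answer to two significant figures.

First estimate the order: p ≈ ln(e_6/e_5) / ln(e_5/e_4) = ln(1.198×10⁻⁵/1.510×10⁻⁴)/ln(1.510×10⁻⁴/1.018×10⁻³) = ln(0.0793377)/ln(0.14833) ≈ 1.3279.
Then e_7 ≈ e_6·(e_6/e_5)^p = 1.198×10⁻⁵·(0.0793377)^1.3279 = 1.198×10⁻⁵·0.0345636 ≈ 4.141e-07.

4.1e-7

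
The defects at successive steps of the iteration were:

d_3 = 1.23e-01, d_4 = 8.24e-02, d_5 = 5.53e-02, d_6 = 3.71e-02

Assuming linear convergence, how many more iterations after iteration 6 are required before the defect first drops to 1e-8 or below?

38

Rate ρ ≈ d_6/d_5 = 3.71e-02/5.53e-02 = 0.6709.
After j more steps, d_{6+j} ≈ 3.71e-02·ρ^j; need ρ^j ≤ 1e-8/3.71e-02 = 2.69542e-07.
j ≥ ln(2.69542e-07)/ln(0.6709) = -15.1265/-0.39914 = 37.898.
So 38 more iterations are needed.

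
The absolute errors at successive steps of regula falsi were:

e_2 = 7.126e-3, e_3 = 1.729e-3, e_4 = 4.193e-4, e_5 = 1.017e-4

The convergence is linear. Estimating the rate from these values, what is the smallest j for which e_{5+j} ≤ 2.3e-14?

16

Rate ρ ≈ e_5/e_4 = 1.017e-4/4.193e-4 = 0.2425.
After j more steps, e_{5+j} ≈ 1.017e-4·ρ^j; need ρ^j ≤ 2.3e-14/1.017e-4 = 2.26155e-10.
j ≥ ln(2.26155e-10)/ln(0.2425) = -22.2098/-1.41675 = 15.677.
So 16 more iterations are needed.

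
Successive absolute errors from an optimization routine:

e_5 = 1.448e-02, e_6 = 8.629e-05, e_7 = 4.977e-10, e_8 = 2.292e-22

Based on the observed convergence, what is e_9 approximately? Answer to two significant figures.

First estimate the order: p ≈ ln(e_8/e_7) / ln(e_7/e_6) = ln(2.292e-22/4.977e-10)/ln(4.977e-10/8.629e-05) = ln(4.60518e-13)/ln(5.76776e-06) ≈ 2.3548.
Then e_9 ≈ e_8·(e_8/e_7)^p = 2.292e-22·(4.60518e-13)^2.3548 = 2.292e-22·8.90047e-30 ≈ 2.04e-51.

2.0e-51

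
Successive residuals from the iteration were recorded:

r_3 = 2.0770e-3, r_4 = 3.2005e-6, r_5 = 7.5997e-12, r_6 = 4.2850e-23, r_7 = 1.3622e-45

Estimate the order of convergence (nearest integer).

2

Consecutive ratios: r_7/r_6 = 1.3622e-45/4.2850e-23 = 3.179e-23, r_6/r_5 = 4.2850e-23/7.5997e-12 = 5.63838e-12.
p ≈ ln(3.179e-23)/ln(5.63838e-12) = -51.8029/-25.9014 ≈ 2.00.
So the convergence is quadratic (order 2).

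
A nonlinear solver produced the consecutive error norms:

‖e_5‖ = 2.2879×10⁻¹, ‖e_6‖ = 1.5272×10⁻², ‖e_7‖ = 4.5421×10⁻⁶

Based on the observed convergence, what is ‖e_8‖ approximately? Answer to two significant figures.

1.2e-16

First estimate the order: p ≈ ln(‖e_7‖/‖e_6‖) / ln(‖e_6‖/‖e_5‖) = ln(4.5421×10⁻⁶/1.5272×10⁻²)/ln(1.5272×10⁻²/2.2879×10⁻¹) = ln(0.000297414)/ln(0.0667512) ≈ 3.0000.
Then ‖e_8‖ ≈ ‖e_7‖·(‖e_7‖/‖e_6‖)^p = 4.5421×10⁻⁶·(0.000297414)^3.0000 = 4.5421×10⁻⁶·2.63078e-11 ≈ 1.195e-16.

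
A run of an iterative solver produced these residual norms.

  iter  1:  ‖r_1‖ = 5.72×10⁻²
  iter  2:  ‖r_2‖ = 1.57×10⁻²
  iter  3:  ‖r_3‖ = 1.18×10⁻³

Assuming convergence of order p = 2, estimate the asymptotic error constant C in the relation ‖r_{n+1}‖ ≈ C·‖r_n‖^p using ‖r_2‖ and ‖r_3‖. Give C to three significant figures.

4.79

C ≈ ‖r_3‖ / ‖r_2‖^2
  = 1.18×10⁻³ / (1.57×10⁻²)^2
  = 1.18×10⁻³ / 0.00024649 ≈ 4.7872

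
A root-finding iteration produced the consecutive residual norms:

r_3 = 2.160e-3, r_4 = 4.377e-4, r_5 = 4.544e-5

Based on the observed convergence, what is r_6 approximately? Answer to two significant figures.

First estimate the order: p ≈ ln(r_5/r_4) / ln(r_4/r_3) = ln(4.544e-5/4.377e-4)/ln(4.377e-4/2.160e-3) = ln(0.103815)/ln(0.202639) ≈ 1.4190.
Then r_6 ≈ r_5·(r_5/r_4)^p = 4.544e-5·(0.103815)^1.4190 = 4.544e-5·0.0401858 ≈ 1.826e-06.

1.8e-6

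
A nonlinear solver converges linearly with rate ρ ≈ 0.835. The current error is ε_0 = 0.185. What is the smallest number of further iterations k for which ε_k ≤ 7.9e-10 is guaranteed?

107

After k steps, ε_k ≈ 0.185·0.835^k.
Need 0.835^k ≤ 7.9e-10/0.185 = 4.27027e-09.
k ≥ ln(4.27027e-09)/ln(0.835) = -19.2716/-0.18032 = 106.874.
Smallest integer k = 107.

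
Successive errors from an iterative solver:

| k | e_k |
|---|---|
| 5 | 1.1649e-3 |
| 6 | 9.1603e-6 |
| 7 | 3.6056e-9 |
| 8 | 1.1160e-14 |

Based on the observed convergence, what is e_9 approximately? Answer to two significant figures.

1.4e-23

First estimate the order: p ≈ ln(e_8/e_7) / ln(e_7/e_6) = ln(1.1160e-14/3.6056e-9)/ln(3.6056e-9/9.1603e-6) = ln(3.09519e-06)/ln(0.000393612) ≈ 1.6180.
Then e_9 ≈ e_8·(e_8/e_7)^p = 1.1160e-14·(3.09519e-06)^1.6180 = 1.1160e-14·1.2188e-09 ≈ 1.36e-23.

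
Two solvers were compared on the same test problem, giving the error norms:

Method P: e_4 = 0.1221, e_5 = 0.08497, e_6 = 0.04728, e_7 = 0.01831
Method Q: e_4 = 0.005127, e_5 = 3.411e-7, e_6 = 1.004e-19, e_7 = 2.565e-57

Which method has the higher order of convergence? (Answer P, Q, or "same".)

Method P: p ≈ ln(0.01831/0.04728)/ln(0.04728/0.08497) ≈ 1.62.
Method Q: p ≈ ln(2.565e-57/1.004e-19)/ln(1.004e-19/3.411e-7) ≈ 3.00.
Method Q has the higher order (≈3.0 vs ≈1.6).

Q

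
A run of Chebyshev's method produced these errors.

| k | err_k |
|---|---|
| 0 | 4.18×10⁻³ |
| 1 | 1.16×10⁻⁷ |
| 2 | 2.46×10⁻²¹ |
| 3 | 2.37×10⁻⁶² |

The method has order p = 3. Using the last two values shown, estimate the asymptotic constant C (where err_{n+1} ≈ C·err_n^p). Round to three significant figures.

C ≈ err_3 / err_2^3
  = 2.37×10⁻⁶² / (2.46×10⁻²¹)^3
  = 2.37×10⁻⁶² / 1.48869e-62 ≈ 1.592

1.59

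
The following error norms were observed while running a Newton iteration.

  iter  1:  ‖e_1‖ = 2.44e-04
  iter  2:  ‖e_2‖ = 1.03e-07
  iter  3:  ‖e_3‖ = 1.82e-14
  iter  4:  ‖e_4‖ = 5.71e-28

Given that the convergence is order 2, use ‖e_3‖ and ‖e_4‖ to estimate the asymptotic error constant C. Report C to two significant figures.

1.7

C ≈ ‖e_4‖ / ‖e_3‖^2
  = 5.71e-28 / (1.82e-14)^2
  = 5.71e-28 / 3.3124e-28 ≈ 1.7238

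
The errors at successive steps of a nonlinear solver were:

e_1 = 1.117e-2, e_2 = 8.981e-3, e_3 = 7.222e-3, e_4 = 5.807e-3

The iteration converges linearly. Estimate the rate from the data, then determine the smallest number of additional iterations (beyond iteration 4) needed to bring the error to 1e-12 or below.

Rate ρ ≈ e_4/e_3 = 5.807e-3/7.222e-3 = 0.8041.
After j more steps, e_{4+j} ≈ 5.807e-3·ρ^j; need ρ^j ≤ 1e-12/5.807e-3 = 1.72206e-10.
j ≥ ln(1.72206e-10)/ln(0.8041) = -22.4823/-0.21803 = 103.116.
So 104 more iterations are needed.

104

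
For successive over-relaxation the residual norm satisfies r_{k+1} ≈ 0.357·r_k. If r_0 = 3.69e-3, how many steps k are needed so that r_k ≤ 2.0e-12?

21

After k steps, r_k ≈ 3.69e-3·0.357^k.
Need 0.357^k ≤ 2.0e-12/3.69e-3 = 5.42005e-10.
k ≥ ln(5.42005e-10)/ln(0.357) = -21.3357/-1.03002 = 20.714.
Smallest integer k = 21.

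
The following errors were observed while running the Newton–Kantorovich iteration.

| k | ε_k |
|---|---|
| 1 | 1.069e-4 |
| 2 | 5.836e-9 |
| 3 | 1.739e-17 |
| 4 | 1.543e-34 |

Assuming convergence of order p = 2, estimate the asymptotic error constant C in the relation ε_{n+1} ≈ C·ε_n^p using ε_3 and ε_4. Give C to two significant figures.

0.51

C ≈ ε_4 / ε_3^2
  = 1.543e-34 / (1.739e-17)^2
  = 1.543e-34 / 3.02412e-34 ≈ 0.51023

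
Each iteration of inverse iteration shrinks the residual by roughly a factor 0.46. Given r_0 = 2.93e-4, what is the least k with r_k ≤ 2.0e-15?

34

After k steps, r_k ≈ 2.93e-4·0.46^k.
Need 0.46^k ≤ 2.0e-15/2.93e-4 = 6.82594e-12.
k ≥ ln(6.82594e-12)/ln(0.46) = -25.7103/-0.77653 = 33.109.
Smallest integer k = 34.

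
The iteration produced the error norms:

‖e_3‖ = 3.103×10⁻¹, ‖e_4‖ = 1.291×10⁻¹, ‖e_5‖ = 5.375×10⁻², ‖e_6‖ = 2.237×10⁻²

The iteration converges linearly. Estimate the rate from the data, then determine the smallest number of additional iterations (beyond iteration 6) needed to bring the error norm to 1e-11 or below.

25

Rate ρ ≈ ‖e_6‖/‖e_5‖ = 2.237×10⁻²/5.375×10⁻² = 0.4162.
After j more steps, ‖e_{6+j}‖ ≈ 2.237×10⁻²·ρ^j; need ρ^j ≤ 1e-11/2.237×10⁻² = 4.47027e-10.
j ≥ ln(4.47027e-10)/ln(0.4162) = -21.5284/-0.87659 = 24.559.
So 25 more iterations are needed.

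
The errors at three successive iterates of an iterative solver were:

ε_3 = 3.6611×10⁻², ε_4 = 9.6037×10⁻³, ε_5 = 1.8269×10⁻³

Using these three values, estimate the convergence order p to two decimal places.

1.24

p ≈ ln(ε_5/ε_4) / ln(ε_4/ε_3)
  = ln(1.8269×10⁻³/9.6037×10⁻³) / ln(9.6037×10⁻³/3.6611×10⁻²)
  = ln(0.190229) / ln(0.262317)
  = -1.65953 / -1.33820 ≈ 1.24012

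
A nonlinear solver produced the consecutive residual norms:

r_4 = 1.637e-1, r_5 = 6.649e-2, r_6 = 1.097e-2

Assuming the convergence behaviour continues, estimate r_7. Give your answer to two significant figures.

First estimate the order: p ≈ ln(r_6/r_5) / ln(r_5/r_4) = ln(1.097e-2/6.649e-2)/ln(6.649e-2/1.637e-1) = ln(0.164987)/ln(0.40617) ≈ 1.9999.
Then r_7 ≈ r_6·(r_6/r_5)^p = 1.097e-2·(0.164987)^1.9999 = 1.097e-2·0.0272256 ≈ 0.0002987.

3.0e-4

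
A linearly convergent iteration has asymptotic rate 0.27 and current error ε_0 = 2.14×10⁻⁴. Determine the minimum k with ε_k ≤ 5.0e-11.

12

After k steps, ε_k ≈ 2.14×10⁻⁴·0.27^k.
Need 0.27^k ≤ 5.0e-11/2.14×10⁻⁴ = 2.33645e-07.
k ≥ ln(2.33645e-07)/ln(0.27) = -15.2695/-1.30933 = 11.662.
Smallest integer k = 12.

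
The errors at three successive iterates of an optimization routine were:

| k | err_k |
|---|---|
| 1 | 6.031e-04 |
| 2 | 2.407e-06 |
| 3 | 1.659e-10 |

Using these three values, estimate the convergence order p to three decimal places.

p ≈ ln(err_3/err_2) / ln(err_2/err_1)
  = ln(1.659e-10/2.407e-06) / ln(2.407e-06/6.031e-04)
  = ln(6.8924e-05) / ln(0.00399105)
  = -9.582506 / -5.523701 ≈ 1.734798

1.735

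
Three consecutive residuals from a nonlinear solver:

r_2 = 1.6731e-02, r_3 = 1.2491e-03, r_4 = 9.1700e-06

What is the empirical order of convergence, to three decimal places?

p ≈ ln(r_4/r_3) / ln(r_3/r_2)
  = ln(9.1700e-06/1.2491e-03) / ln(1.2491e-03/1.6731e-02)
  = ln(0.00734129) / ln(0.0746578)
  = -4.914241 / -2.594840 ≈ 1.893851

1.894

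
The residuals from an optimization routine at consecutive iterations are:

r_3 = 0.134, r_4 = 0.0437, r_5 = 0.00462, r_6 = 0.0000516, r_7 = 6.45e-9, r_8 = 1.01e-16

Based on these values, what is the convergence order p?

Consecutive ratios: r_8/r_7 = 1.01e-16/6.45e-9 = 1.56589e-08, r_7/r_6 = 6.45e-9/0.0000516 = 0.000125.
p ≈ ln(1.56589e-08)/ln(0.000125) = -17.9722/-8.9872 ≈ 2.00.
So the convergence is quadratic (order 2).

2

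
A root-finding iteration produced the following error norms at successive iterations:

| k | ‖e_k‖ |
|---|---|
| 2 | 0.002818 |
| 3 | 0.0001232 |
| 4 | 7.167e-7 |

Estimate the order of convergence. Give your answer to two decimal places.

p ≈ ln(‖e_4‖/‖e_3‖) / ln(‖e_3‖/‖e_2‖)
  = ln(7.167e-7/0.0001232) / ln(0.0001232/0.002818)
  = ln(0.00581737) / ln(0.0437189)
  = -5.14691 / -3.12997 ≈ 1.64440

1.64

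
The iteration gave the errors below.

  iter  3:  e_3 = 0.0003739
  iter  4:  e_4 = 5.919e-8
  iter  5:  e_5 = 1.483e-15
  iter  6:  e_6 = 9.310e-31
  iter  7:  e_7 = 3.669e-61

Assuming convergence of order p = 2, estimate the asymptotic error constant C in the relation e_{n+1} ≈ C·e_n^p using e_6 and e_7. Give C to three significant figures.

C ≈ e_7 / e_6^2
  = 3.669e-61 / (9.310e-31)^2
  = 3.669e-61 / 8.66761e-61 ≈ 0.4233

0.423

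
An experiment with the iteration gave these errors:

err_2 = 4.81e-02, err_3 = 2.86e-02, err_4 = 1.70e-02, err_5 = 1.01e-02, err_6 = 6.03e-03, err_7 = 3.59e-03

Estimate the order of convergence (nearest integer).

Consecutive ratios: err_7/err_6 = 3.59e-03/6.03e-03 = 0.595357, err_6/err_5 = 6.03e-03/1.01e-02 = 0.59703.
p ≈ ln(0.595357)/ln(0.59703) = -0.5186/-0.5158 ≈ 1.01.
So the convergence is linear (order 1).

1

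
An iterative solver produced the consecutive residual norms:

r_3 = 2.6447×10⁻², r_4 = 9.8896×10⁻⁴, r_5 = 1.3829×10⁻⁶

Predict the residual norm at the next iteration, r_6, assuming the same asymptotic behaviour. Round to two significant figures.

2.7e-12

First estimate the order: p ≈ ln(r_5/r_4) / ln(r_4/r_3) = ln(1.3829×10⁻⁶/9.8896×10⁻⁴)/ln(9.8896×10⁻⁴/2.6447×10⁻²) = ln(0.00139834)/ln(0.037394) ≈ 2.0000.
Then r_6 ≈ r_5·(r_5/r_4)^p = 1.3829×10⁻⁶·(0.00139834)^2.0000 = 1.3829×10⁻⁶·1.95535e-06 ≈ 2.704e-12.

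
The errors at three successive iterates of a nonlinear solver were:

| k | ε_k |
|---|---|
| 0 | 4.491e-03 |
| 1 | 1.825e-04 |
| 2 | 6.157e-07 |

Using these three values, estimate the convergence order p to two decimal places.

p ≈ ln(ε_2/ε_1) / ln(ε_1/ε_0)
  = ln(6.157e-07/1.825e-04) / ln(1.825e-04/4.491e-03)
  = ln(0.0033737) / ln(0.0406368)
  = -5.69175 / -3.20308 ≈ 1.77696

1.78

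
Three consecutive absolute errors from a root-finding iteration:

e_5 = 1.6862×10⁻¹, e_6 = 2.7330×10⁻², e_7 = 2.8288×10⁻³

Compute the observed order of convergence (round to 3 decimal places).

p ≈ ln(e_7/e_6) / ln(e_6/e_5)
  = ln(2.8288×10⁻³/2.7330×10⁻²) / ln(2.7330×10⁻²/1.6862×10⁻¹)
  = ln(0.103505) / ln(0.16208)
  = -2.268135 / -1.819665 ≈ 1.246457

1.246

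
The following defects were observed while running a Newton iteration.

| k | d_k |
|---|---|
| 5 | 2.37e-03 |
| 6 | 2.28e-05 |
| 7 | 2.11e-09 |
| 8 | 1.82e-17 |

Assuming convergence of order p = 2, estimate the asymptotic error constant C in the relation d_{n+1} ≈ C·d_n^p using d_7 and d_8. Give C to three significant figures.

4.09

C ≈ d_8 / d_7^2
  = 1.82e-17 / (2.11e-09)^2
  = 1.82e-17 / 4.4521e-18 ≈ 4.088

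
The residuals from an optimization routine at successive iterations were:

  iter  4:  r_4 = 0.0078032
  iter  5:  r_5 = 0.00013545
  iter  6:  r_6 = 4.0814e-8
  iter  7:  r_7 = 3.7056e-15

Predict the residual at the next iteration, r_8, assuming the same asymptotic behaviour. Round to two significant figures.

3.1e-29

First estimate the order: p ≈ ln(r_7/r_6) / ln(r_6/r_5) = ln(3.7056e-15/4.0814e-8)/ln(4.0814e-8/0.00013545) = ln(9.07924e-08)/ln(0.000301322) ≈ 2.0000.
Then r_8 ≈ r_7·(r_7/r_6)^p = 3.7056e-15·(9.07924e-08)^2.0000 = 3.7056e-15·8.24326e-15 ≈ 3.055e-29.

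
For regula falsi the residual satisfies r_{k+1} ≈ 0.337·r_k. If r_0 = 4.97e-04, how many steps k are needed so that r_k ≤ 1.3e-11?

17

After k steps, r_k ≈ 4.97e-04·0.337^k.
Need 0.337^k ≤ 1.3e-11/4.97e-04 = 2.61569e-08.
k ≥ ln(2.61569e-08)/ln(0.337) = -17.4592/-1.08767 = 16.052.
Smallest integer k = 17.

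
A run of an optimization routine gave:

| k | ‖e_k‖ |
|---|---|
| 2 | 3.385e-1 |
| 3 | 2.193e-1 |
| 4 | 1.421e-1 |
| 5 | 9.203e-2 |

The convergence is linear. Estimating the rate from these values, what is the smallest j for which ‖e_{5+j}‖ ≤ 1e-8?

Rate ρ ≈ ‖e_5‖/‖e_4‖ = 9.203e-2/1.421e-1 = 0.6476.
After j more steps, ‖e_{5+j}‖ ≈ 9.203e-2·ρ^j; need ρ^j ≤ 1e-8/9.203e-2 = 1.0866e-07.
j ≥ ln(1.0866e-07)/ln(0.6476) = -16.0350/-0.43448 = 36.906.
So 37 more iterations are needed.

37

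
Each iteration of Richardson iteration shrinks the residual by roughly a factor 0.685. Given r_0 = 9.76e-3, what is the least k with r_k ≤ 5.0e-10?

45

After k steps, r_k ≈ 9.76e-3·0.685^k.
Need 0.685^k ≤ 5.0e-10/9.76e-3 = 5.12295e-08.
k ≥ ln(5.12295e-08)/ln(0.685) = -16.7870/-0.37834 = 44.370.
Smallest integer k = 45.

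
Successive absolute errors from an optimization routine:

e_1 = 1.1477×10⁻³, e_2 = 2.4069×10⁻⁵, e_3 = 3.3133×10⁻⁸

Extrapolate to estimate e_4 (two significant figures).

4.4e-13

First estimate the order: p ≈ ln(e_3/e_2) / ln(e_2/e_1) = ln(3.3133×10⁻⁸/2.4069×10⁻⁵)/ln(2.4069×10⁻⁵/1.1477×10⁻³) = ln(0.00137658)/ln(0.0209715) ≈ 1.7047.
Then e_4 ≈ e_3·(e_3/e_2)^p = 3.3133×10⁻⁸·(0.00137658)^1.7047 = 3.3133×10⁻⁸·1.32591e-05 ≈ 4.393e-13.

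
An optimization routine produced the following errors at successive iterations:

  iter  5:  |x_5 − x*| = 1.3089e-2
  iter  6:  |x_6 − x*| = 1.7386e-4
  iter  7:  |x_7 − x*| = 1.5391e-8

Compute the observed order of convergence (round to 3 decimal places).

2.160

p ≈ ln(|x_7 − x*|/|x_6 − x*|) / ln(|x_6 − x*|/|x_5 − x*|)
  = ln(1.5391e-8/1.7386e-4) / ln(1.7386e-4/1.3089e-2)
  = ln(8.85253e-05) / ln(0.0132829)
  = -9.332222 / -4.321278 ≈ 2.159598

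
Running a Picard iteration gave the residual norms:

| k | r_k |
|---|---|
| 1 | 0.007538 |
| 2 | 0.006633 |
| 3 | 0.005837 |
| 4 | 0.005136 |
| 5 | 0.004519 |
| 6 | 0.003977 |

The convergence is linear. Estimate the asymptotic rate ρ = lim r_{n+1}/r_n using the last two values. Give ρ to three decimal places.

ρ ≈ r_6/r_5 = 0.003977/0.004519 = 0.88006

0.880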